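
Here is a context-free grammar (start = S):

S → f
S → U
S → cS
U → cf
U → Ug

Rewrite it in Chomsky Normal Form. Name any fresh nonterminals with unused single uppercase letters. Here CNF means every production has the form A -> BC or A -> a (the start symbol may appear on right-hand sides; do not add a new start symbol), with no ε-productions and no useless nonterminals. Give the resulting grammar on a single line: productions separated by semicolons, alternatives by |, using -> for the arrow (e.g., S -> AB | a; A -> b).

S -> f | BC | BS | UA; A -> g; B -> c; C -> f; U -> BC | UA

No ε-productions.
After unit-elimination: S -> f | Ug | cS | cf; U -> Ug | cf.
TERM: introduce B -> c, C -> f, A -> g and substitute in every rule of length ≥2.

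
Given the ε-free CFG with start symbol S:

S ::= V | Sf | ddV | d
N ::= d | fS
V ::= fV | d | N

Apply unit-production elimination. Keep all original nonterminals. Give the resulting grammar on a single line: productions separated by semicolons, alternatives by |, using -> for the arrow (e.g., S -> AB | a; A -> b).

S -> d | Sf | fS | fV | ddV; N -> d | fS; V -> d | fS | fV

Unit productions: S->V, V->N.
Unit pairs (A ⇒* B via units): (S,N), (S,V), (V,N).
S: inherits non-unit rules of {N, S, V} → Sf | d | ddV | fS | fV.
N: inherits non-unit rules of {N} → d | fS.
V: inherits non-unit rules of {N, V} → d | fS | fV.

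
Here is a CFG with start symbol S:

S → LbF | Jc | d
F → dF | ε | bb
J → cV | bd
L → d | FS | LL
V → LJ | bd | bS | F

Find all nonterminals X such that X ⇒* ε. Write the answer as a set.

Directly nullable (have an ε-rule): {F}.
V is nullable via V -> F (every symbol on the right is already known nullable).
Not nullable: J, L, S — each has a terminal in every rule's right-hand side or depends on a non-nullable symbol.

{F, V}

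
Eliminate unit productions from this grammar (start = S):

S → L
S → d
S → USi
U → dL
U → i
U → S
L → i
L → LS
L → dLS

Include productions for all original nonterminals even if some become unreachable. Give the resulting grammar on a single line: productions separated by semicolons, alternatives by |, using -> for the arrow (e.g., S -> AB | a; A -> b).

S -> d | i | LS | USi | dLS; L -> i | LS | dLS; U -> d | i | LS | dL | USi | dLS

Unit productions: S->L, U->S.
Unit pairs (A ⇒* B via units): (S,L), (U,L), (U,S).
S: inherits non-unit rules of {L, S} → LS | USi | d | dLS | i.
L: inherits non-unit rules of {L} → LS | dLS | i.
U: inherits non-unit rules of {L, S, U} → LS | USi | d | dL | dLS | i.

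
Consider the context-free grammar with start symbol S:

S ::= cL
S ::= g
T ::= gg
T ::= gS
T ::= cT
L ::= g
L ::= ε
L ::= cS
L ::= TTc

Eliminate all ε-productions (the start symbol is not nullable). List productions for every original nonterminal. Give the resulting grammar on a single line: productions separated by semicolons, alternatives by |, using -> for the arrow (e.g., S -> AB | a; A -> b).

Nullable set: {L}.
S -> cL: L nullable, giving c | cL.
Drop L -> ε.
Unchanged (no nullable symbols): S -> g; L -> TTc; L -> cS; L -> g; T -> cT; T -> gS; T -> gg.

S -> c | g | cL; L -> g | cS | TTc; T -> cT | gS | gg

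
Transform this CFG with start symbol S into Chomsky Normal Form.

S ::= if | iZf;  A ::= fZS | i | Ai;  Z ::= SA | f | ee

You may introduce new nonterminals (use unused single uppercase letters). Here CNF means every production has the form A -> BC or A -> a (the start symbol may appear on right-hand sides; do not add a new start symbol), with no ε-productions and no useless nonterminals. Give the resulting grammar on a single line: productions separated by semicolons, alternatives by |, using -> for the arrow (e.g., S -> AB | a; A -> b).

No ε-productions.
No unit productions to eliminate.
TERM: introduce D -> e, C -> f, B -> i and substitute in every rule of length ≥2.
BIN: A -> CZS becomes A -> CE, E -> ZS; S -> BZC becomes S -> BF, F -> ZC.

S -> BC | BF; A -> i | AB | CE; B -> i; C -> f; D -> e; E -> ZS; F -> ZC; Z -> f | DD | SA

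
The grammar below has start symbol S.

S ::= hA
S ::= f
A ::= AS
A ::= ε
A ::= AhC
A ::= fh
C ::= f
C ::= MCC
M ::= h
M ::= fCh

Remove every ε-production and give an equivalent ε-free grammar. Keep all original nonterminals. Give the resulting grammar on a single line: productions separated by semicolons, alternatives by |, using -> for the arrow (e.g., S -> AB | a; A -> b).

Nullable set: {A}.
S -> hA: A nullable, giving h | hA.
Drop A -> ε.
A -> AS: A nullable, giving AS | S.
A -> AhC: A nullable, giving AhC | hC.
Unchanged (no nullable symbols): S -> f; A -> fh; C -> MCC; C -> f; M -> fCh; M -> h.

S -> f | h | hA; A -> S | AS | fh | hC | AhC; C -> f | MCC; M -> h | fCh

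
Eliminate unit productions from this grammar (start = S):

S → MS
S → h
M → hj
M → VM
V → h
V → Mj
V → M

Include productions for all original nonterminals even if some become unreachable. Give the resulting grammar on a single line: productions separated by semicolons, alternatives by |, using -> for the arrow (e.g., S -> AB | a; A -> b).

S -> h | MS; M -> VM | hj; V -> h | Mj | VM | hj

Unit productions: V->M.
Unit pairs (A ⇒* B via units): (V,M).
S: inherits non-unit rules of {S} → MS | h.
M: inherits non-unit rules of {M} → VM | hj.
V: inherits non-unit rules of {M, V} → Mj | VM | h | hj.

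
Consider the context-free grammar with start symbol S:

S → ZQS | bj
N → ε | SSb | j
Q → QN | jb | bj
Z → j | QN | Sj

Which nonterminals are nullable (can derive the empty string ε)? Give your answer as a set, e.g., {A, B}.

{N}

Directly nullable (have an ε-rule): {N}.
Not nullable: Q, S, Z — each has a terminal in every rule's right-hand side or depends on a non-nullable symbol.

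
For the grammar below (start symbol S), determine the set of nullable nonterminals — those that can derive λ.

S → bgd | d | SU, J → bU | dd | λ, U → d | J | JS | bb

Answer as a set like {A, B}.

Directly nullable (have an ε-rule): {J}.
U is nullable via U -> J (every symbol on the right is already known nullable).
Not nullable: S — each has a terminal in every rule's right-hand side or depends on a non-nullable symbol.

{J, U}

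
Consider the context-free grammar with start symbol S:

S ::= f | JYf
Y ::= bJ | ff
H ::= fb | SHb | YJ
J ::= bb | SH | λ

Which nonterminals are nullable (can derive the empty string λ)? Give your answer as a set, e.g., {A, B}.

Directly nullable (have an ε-rule): {J}.
Not nullable: H, S, Y — each has a terminal in every rule's right-hand side or depends on a non-nullable symbol.

{J}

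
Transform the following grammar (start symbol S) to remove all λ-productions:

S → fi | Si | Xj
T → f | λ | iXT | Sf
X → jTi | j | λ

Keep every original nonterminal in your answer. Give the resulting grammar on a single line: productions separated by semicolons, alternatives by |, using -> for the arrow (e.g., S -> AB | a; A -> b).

S -> j | Si | Xj | fi; T -> f | i | Sf | iT | iX | iXT; X -> j | ji | jTi

Nullable set: {T, X}.
S -> Xj: X nullable, giving Xj | j.
Drop T -> λ.
T -> iXT: X, T nullable, giving i | iT | iX | iXT.
Drop X -> λ.
X -> jTi: T nullable, giving jTi | ji.
Unchanged (no nullable symbols): S -> Si; S -> fi; T -> Sf; T -> f; X -> j.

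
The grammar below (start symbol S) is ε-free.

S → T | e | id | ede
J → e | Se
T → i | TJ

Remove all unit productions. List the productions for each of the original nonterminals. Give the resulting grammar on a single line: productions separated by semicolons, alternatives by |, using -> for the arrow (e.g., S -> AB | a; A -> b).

Unit productions: S->T.
Unit pairs (A ⇒* B via units): (S,T).
S: inherits non-unit rules of {S, T} → TJ | e | ede | i | id.
J: inherits non-unit rules of {J} → Se | e.
T: inherits non-unit rules of {T} → TJ | i.

S -> e | i | TJ | id | ede; J -> e | Se; T -> i | TJ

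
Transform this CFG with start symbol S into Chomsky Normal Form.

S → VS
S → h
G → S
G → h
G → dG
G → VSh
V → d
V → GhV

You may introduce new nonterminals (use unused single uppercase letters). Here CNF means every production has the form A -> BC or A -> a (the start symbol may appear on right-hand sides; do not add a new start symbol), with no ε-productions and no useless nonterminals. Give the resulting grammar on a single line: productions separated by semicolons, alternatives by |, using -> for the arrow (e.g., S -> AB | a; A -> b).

No ε-productions.
After unit-elimination: S -> h | VS; G -> h | VS | dG | VSh; V -> d | GhV.
TERM: introduce B -> d, A -> h and substitute in every rule of length ≥2.
BIN: G -> VSA becomes G -> VC, C -> SA; V -> GAV becomes V -> GD, D -> AV.

S -> h | VS; A -> h; B -> d; C -> SA; D -> AV; G -> h | BG | VC | VS; V -> d | GD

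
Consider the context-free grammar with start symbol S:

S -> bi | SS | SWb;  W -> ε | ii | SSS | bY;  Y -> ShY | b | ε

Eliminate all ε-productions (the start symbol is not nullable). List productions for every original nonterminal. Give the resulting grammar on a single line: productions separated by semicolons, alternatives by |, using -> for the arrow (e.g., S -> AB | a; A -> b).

Nullable set: {W, Y}.
S -> SWb: W nullable, giving SWb | Sb.
Drop W -> ε.
W -> bY: Y nullable, giving b | bY.
Drop Y -> ε.
Y -> ShY: Y nullable, giving Sh | ShY.
Unchanged (no nullable symbols): S -> SS; S -> bi; W -> SSS; W -> ii; Y -> b.

S -> SS | Sb | bi | SWb; W -> b | bY | ii | SSS; Y -> b | Sh | ShY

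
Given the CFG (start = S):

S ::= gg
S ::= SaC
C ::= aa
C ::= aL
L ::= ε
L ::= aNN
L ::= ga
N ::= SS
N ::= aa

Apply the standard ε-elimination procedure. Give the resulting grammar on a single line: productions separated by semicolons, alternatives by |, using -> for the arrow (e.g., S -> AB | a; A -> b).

Nullable set: {L}.
C -> aL: L nullable, giving a | aL.
Drop L -> ε.
Unchanged (no nullable symbols): S -> SaC; S -> gg; C -> aa; L -> aNN; L -> ga; N -> SS; N -> aa.

S -> gg | SaC; C -> a | aL | aa; L -> ga | aNN; N -> SS | aa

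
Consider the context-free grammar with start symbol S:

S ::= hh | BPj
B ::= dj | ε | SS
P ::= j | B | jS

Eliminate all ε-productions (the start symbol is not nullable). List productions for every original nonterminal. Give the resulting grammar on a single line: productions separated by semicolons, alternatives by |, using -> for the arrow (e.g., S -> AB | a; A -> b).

Nullable set: {B, P}.
S -> BPj: B, P nullable, giving BPj | Bj | Pj | j.
Drop B -> ε.
P -> B: B nullable, giving B.
Unchanged (no nullable symbols): S -> hh; B -> SS; B -> dj; P -> j; P -> jS.

S -> j | Bj | Pj | hh | BPj; B -> SS | dj; P -> B | j | jS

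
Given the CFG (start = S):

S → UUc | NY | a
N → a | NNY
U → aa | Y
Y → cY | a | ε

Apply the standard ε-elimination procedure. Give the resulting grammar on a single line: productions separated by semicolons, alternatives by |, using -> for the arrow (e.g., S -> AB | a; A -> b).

S -> N | a | c | NY | Uc | UUc; N -> a | NN | NNY; U -> Y | aa; Y -> a | c | cY

Nullable set: {U, Y}.
S -> NY: Y nullable, giving N | NY.
S -> UUc: U, U nullable, giving UUc | Uc | c.
N -> NNY: Y nullable, giving NN | NNY.
U -> Y: Y nullable, giving Y.
Drop Y -> ε.
Y -> cY: Y nullable, giving c | cY.
Unchanged (no nullable symbols): S -> a; N -> a; U -> aa; Y -> a.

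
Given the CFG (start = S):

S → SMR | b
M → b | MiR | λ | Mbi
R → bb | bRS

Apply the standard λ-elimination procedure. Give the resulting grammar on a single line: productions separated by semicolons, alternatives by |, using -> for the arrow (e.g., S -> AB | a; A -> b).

S -> b | SR | SMR; M -> b | bi | iR | Mbi | MiR; R -> bb | bRS

Nullable set: {M}.
S -> SMR: M nullable, giving SMR | SR.
Drop M -> λ.
M -> Mbi: M nullable, giving Mbi | bi.
M -> MiR: M nullable, giving MiR | iR.
Unchanged (no nullable symbols): S -> b; M -> b; R -> bRS; R -> bb.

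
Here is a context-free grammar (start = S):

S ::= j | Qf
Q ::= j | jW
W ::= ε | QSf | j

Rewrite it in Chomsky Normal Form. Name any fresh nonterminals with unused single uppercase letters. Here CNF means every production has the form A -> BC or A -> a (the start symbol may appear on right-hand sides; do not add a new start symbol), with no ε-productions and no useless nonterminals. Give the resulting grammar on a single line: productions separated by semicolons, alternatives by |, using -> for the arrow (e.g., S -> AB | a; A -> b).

Nullable: {W}; after ε-elimination: S -> j | Qf; Q -> j | jW; W -> j | QSf.
No unit productions to eliminate.
TERM: introduce B -> f, A -> j and substitute in every rule of length ≥2.
BIN: W -> QSB becomes W -> QC, C -> SB.

S -> j | QB; A -> j; B -> f; C -> SB; Q -> j | AW; W -> j | QC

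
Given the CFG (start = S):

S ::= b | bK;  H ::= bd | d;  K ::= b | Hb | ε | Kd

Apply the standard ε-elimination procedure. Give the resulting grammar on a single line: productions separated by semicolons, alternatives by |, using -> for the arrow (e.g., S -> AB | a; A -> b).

S -> b | bK; H -> d | bd; K -> b | d | Hb | Kd

Nullable set: {K}.
S -> bK: K nullable, giving b | bK.
Drop K -> ε.
K -> Kd: K nullable, giving Kd | d.
Unchanged (no nullable symbols): S -> b; H -> bd; H -> d; K -> Hb; K -> b.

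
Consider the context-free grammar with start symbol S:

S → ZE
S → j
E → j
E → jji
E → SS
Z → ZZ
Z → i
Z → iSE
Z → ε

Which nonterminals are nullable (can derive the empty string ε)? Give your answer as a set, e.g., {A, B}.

Directly nullable (have an ε-rule): {Z}.
Not nullable: E, S — each has a terminal in every rule's right-hand side or depends on a non-nullable symbol.

{Z}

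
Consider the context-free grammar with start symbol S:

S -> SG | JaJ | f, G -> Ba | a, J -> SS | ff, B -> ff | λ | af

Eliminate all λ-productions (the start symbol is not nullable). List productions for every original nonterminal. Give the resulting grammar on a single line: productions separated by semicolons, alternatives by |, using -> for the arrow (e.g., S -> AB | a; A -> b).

Nullable set: {B}.
Drop B -> λ.
G -> Ba: B nullable, giving Ba | a.
Unchanged (no nullable symbols): S -> JaJ; S -> SG; S -> f; B -> af; B -> ff; G -> a; J -> SS; J -> ff.

S -> f | SG | JaJ; B -> af | ff; G -> a | Ba; J -> SS | ff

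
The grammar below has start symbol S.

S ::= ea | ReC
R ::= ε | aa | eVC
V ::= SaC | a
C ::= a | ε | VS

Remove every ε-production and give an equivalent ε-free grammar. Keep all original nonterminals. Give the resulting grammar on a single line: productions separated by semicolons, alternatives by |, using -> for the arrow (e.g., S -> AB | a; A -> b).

Nullable set: {C, R}.
S -> ReC: R, C nullable, giving Re | ReC | e | eC.
Drop C -> ε.
Drop R -> ε.
R -> eVC: C nullable, giving eV | eVC.
V -> SaC: C nullable, giving Sa | SaC.
Unchanged (no nullable symbols): S -> ea; C -> VS; C -> a; R -> aa; V -> a.

S -> e | Re | eC | ea | ReC; C -> a | VS; R -> aa | eV | eVC; V -> a | Sa | SaC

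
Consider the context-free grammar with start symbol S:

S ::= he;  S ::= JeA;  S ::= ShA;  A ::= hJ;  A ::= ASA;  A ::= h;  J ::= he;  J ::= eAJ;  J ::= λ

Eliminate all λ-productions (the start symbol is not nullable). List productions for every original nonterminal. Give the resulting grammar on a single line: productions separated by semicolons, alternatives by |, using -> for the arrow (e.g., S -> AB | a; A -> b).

S -> eA | he | JeA | ShA; A -> h | hJ | ASA; J -> eA | he | eAJ

Nullable set: {J}.
S -> JeA: J nullable, giving JeA | eA.
A -> hJ: J nullable, giving h | hJ.
Drop J -> λ.
J -> eAJ: J nullable, giving eA | eAJ.
Unchanged (no nullable symbols): S -> ShA; S -> he; A -> ASA; A -> h; J -> he.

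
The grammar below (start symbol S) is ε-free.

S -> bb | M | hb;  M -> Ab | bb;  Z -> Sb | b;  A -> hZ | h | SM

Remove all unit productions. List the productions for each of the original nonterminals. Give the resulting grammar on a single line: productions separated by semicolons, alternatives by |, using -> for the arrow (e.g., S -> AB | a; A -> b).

Unit productions: S->M.
Unit pairs (A ⇒* B via units): (S,M).
S: inherits non-unit rules of {M, S} → Ab | bb | hb.
A: inherits non-unit rules of {A} → SM | h | hZ.
M: inherits non-unit rules of {M} → Ab | bb.
Z: inherits non-unit rules of {Z} → Sb | b.

S -> Ab | bb | hb; A -> h | SM | hZ; M -> Ab | bb; Z -> b | Sb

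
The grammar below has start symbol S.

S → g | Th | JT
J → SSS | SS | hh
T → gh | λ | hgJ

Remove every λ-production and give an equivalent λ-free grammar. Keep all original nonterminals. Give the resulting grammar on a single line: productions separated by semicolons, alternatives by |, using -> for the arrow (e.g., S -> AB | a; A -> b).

S -> J | g | h | JT | Th; J -> SS | hh | SSS; T -> gh | hgJ

Nullable set: {T}.
S -> JT: T nullable, giving J | JT.
S -> Th: T nullable, giving Th | h.
Drop T -> λ.
Unchanged (no nullable symbols): S -> g; J -> SS; J -> SSS; J -> hh; T -> gh; T -> hgJ.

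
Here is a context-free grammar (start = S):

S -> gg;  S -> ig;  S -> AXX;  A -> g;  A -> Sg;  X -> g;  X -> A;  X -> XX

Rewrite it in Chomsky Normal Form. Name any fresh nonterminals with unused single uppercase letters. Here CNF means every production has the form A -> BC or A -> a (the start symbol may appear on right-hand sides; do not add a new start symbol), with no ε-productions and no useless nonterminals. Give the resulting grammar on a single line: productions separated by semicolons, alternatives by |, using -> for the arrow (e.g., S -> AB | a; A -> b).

No ε-productions.
After unit-elimination: S -> gg | ig | AXX; A -> g | Sg; X -> g | Sg | XX.
TERM: introduce B -> g, C -> i and substitute in every rule of length ≥2.
BIN: S -> AXX becomes S -> AD, D -> XX.

S -> AD | BB | CB; A -> g | SB; B -> g; C -> i; D -> XX; X -> g | SB | XX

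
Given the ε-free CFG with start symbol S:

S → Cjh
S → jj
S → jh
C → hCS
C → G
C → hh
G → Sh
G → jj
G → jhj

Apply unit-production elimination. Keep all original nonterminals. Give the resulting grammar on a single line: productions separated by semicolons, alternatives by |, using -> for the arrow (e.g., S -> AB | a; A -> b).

S -> jh | jj | Cjh; C -> Sh | hh | jj | hCS | jhj; G -> Sh | jj | jhj

Unit productions: C->G.
Unit pairs (A ⇒* B via units): (C,G).
S: inherits non-unit rules of {S} → Cjh | jh | jj.
C: inherits non-unit rules of {C, G} → Sh | hCS | hh | jhj | jj.
G: inherits non-unit rules of {G} → Sh | jhj | jj.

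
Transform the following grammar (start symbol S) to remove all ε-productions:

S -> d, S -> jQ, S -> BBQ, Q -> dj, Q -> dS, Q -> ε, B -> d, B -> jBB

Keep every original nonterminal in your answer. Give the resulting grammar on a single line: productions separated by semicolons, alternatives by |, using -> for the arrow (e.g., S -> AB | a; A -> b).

S -> d | j | BB | jQ | BBQ; B -> d | jBB; Q -> dS | dj

Nullable set: {Q}.
S -> BBQ: Q nullable, giving BB | BBQ.
S -> jQ: Q nullable, giving j | jQ.
Drop Q -> ε.
Unchanged (no nullable symbols): S -> d; B -> d; B -> jBB; Q -> dS; Q -> dj.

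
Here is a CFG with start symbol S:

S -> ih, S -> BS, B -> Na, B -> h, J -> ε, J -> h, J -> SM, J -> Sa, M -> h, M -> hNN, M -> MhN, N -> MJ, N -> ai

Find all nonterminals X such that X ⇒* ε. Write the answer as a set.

Directly nullable (have an ε-rule): {J}.
Not nullable: B, M, N, S — each has a terminal in every rule's right-hand side or depends on a non-nullable symbol.

{J}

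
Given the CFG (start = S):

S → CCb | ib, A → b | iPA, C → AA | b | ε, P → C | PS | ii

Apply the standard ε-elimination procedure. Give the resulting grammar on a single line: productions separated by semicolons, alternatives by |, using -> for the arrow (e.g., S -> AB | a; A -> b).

Nullable set: {C, P}.
S -> CCb: C, C nullable, giving CCb | Cb | b.
A -> iPA: P nullable, giving iA | iPA.
Drop C -> ε.
P -> C: C nullable, giving C.
P -> PS: P nullable, giving PS | S.
Unchanged (no nullable symbols): S -> ib; A -> b; C -> AA; C -> b; P -> ii.

S -> b | Cb | ib | CCb; A -> b | iA | iPA; C -> b | AA; P -> C | S | PS | ii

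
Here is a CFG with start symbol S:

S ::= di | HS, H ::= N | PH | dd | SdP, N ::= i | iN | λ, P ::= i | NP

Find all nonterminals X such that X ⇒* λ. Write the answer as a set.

{H, N}

Directly nullable (have an ε-rule): {N}.
H is nullable via H -> N (every symbol on the right is already known nullable).
Not nullable: P, S — each has a terminal in every rule's right-hand side or depends on a non-nullable symbol.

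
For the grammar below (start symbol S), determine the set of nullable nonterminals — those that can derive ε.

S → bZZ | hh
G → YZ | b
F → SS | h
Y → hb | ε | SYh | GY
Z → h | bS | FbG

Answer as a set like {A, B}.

Directly nullable (have an ε-rule): {Y}.
Not nullable: F, G, S, Z — each has a terminal in every rule's right-hand side or depends on a non-nullable symbol.

{Y}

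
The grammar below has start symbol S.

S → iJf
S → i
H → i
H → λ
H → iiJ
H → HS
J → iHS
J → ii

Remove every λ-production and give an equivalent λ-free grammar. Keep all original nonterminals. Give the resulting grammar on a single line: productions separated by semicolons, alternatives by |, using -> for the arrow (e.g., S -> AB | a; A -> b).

S -> i | iJf; H -> S | i | HS | iiJ; J -> iS | ii | iHS

Nullable set: {H}.
Drop H -> λ.
H -> HS: H nullable, giving HS | S.
J -> iHS: H nullable, giving iHS | iS.
Unchanged (no nullable symbols): S -> i; S -> iJf; H -> i; H -> iiJ; J -> ii.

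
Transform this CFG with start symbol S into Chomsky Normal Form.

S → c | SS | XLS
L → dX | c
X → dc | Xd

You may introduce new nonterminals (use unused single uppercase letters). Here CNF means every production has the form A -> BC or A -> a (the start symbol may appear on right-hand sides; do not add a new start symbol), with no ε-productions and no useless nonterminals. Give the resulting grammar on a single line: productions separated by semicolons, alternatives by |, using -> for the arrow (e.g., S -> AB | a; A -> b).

S -> c | SS | XC; A -> d; B -> c; C -> LS; L -> c | AX; X -> AB | XA

No ε-productions.
No unit productions to eliminate.
TERM: introduce B -> c, A -> d and substitute in every rule of length ≥2.
BIN: S -> XLS becomes S -> XC, C -> LS.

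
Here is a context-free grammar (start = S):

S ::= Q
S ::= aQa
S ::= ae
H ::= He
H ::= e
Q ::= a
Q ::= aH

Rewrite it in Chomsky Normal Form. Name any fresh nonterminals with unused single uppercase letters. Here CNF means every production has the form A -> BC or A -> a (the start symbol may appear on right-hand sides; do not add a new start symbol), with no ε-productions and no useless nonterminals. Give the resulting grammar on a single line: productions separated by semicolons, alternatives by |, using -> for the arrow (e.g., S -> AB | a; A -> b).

S -> a | BA | BC | BH; A -> e; B -> a; C -> QB; H -> e | HA; Q -> a | BH

No ε-productions.
After unit-elimination: S -> a | aH | ae | aQa; H -> e | He; Q -> a | aH.
TERM: introduce B -> a, A -> e and substitute in every rule of length ≥2.
BIN: S -> BQB becomes S -> BC, C -> QB.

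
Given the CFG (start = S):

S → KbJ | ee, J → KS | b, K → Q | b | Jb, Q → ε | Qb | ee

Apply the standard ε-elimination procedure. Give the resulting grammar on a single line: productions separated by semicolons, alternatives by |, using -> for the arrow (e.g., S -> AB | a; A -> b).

Nullable set: {K, Q}.
S -> KbJ: K nullable, giving KbJ | bJ.
J -> KS: K nullable, giving KS | S.
K -> Q: Q nullable, giving Q.
Drop Q -> ε.
Q -> Qb: Q nullable, giving Qb | b.
Unchanged (no nullable symbols): S -> ee; J -> b; K -> Jb; K -> b; Q -> ee.

S -> bJ | ee | KbJ; J -> S | b | KS; K -> Q | b | Jb; Q -> b | Qb | ee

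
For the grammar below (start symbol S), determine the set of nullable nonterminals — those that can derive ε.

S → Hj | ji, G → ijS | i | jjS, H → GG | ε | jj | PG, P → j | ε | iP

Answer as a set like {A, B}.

Directly nullable (have an ε-rule): {H, P}.
Not nullable: G, S — each has a terminal in every rule's right-hand side or depends on a non-nullable symbol.

{H, P}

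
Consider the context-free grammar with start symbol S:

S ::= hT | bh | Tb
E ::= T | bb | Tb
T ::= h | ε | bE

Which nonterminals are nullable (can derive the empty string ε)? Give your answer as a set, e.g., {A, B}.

Directly nullable (have an ε-rule): {T}.
E is nullable via E -> T (every symbol on the right is already known nullable).
Not nullable: S — each has a terminal in every rule's right-hand side or depends on a non-nullable symbol.

{E, T}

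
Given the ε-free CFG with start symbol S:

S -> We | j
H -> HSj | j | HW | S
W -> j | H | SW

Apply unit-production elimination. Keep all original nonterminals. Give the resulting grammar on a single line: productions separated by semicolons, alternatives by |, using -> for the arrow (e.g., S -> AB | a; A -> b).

S -> j | We; H -> j | HW | We | HSj; W -> j | HW | SW | We | HSj

Unit productions: H->S, W->H.
Unit pairs (A ⇒* B via units): (H,S), (W,H), (W,S).
S: inherits non-unit rules of {S} → We | j.
H: inherits non-unit rules of {H, S} → HSj | HW | We | j.
W: inherits non-unit rules of {H, S, W} → HSj | HW | SW | We | j.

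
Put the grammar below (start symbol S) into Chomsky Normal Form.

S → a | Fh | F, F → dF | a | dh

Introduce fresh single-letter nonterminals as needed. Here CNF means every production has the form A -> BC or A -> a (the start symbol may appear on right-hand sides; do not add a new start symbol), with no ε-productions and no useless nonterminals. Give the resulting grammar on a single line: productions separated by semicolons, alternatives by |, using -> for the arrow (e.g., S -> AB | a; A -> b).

No ε-productions.
After unit-elimination: S -> a | Fh | dF | dh; F -> a | dF | dh.
TERM: introduce A -> d, B -> h and substitute in every rule of length ≥2.

S -> a | AB | AF | FB; A -> d; B -> h; F -> a | AB | AF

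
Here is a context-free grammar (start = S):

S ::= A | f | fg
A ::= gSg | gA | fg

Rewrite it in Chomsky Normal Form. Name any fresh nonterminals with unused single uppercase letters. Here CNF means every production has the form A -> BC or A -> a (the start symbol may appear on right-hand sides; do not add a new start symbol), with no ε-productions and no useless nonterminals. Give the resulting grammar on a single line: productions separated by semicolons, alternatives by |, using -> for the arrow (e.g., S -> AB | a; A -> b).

S -> f | BC | CA | CE; A -> BC | CA | CD; B -> f; C -> g; D -> SC; E -> SC

No ε-productions.
After unit-elimination: S -> f | fg | gA | gSg; A -> fg | gA | gSg.
TERM: introduce B -> f, C -> g and substitute in every rule of length ≥2.
BIN: A -> CSC becomes A -> CD, D -> SC; S -> CSC becomes S -> CE, E -> SC.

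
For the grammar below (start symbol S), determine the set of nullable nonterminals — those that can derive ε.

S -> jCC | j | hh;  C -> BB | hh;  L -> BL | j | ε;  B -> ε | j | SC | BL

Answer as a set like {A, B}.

Directly nullable (have an ε-rule): {B, L}.
C is nullable via C -> BB (every symbol on the right is already known nullable).
Not nullable: S — each has a terminal in every rule's right-hand side or depends on a non-nullable symbol.

{B, C, L}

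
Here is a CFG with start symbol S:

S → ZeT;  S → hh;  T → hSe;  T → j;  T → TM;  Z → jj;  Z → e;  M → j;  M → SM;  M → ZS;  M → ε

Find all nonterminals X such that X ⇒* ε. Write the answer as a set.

{M}

Directly nullable (have an ε-rule): {M}.
Not nullable: S, T, Z — each has a terminal in every rule's right-hand side or depends on a non-nullable symbol.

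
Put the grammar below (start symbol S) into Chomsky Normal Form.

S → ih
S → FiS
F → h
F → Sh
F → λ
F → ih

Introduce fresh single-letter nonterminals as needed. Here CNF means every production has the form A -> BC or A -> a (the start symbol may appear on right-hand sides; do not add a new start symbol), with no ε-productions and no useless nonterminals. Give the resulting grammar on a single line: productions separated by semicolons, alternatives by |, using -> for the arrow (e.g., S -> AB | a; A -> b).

S -> BA | BS | FC; A -> h; B -> i; C -> BS; F -> h | BA | SA

Nullable: {F}; after ε-elimination: S -> iS | ih | FiS; F -> h | Sh | ih.
No unit productions to eliminate.
TERM: introduce A -> h, B -> i and substitute in every rule of length ≥2.
BIN: S -> FBS becomes S -> FC, C -> BS.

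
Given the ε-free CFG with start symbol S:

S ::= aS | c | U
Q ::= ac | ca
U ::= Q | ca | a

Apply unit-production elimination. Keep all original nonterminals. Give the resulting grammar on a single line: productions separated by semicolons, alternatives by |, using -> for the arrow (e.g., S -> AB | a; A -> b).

S -> a | c | aS | ac | ca; Q -> ac | ca; U -> a | ac | ca

Unit productions: S->U, U->Q.
Unit pairs (A ⇒* B via units): (S,Q), (S,U), (U,Q).
S: inherits non-unit rules of {Q, S, U} → a | aS | ac | c | ca.
Q: inherits non-unit rules of {Q} → ac | ca.
U: inherits non-unit rules of {Q, U} → a | ac | ca.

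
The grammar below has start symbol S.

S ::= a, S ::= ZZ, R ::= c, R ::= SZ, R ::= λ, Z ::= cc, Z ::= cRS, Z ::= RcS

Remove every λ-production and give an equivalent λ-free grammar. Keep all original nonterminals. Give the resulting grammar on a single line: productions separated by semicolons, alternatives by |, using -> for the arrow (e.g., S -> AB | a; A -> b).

Nullable set: {R}.
Drop R -> λ.
Z -> RcS: R nullable, giving RcS | cS.
Z -> cRS: R nullable, giving cRS | cS.
Unchanged (no nullable symbols): S -> ZZ; S -> a; R -> SZ; R -> c; Z -> cc.

S -> a | ZZ; R -> c | SZ; Z -> cS | cc | RcS | cRS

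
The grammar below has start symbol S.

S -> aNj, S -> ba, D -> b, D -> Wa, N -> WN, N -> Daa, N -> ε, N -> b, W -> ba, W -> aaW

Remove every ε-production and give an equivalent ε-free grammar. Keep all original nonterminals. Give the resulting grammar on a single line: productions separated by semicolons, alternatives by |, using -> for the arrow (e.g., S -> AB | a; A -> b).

Nullable set: {N}.
S -> aNj: N nullable, giving aNj | aj.
Drop N -> ε.
N -> WN: N nullable, giving W | WN.
Unchanged (no nullable symbols): S -> ba; D -> Wa; D -> b; N -> Daa; N -> b; W -> aaW; W -> ba.

S -> aj | ba | aNj; D -> b | Wa; N -> W | b | WN | Daa; W -> ba | aaW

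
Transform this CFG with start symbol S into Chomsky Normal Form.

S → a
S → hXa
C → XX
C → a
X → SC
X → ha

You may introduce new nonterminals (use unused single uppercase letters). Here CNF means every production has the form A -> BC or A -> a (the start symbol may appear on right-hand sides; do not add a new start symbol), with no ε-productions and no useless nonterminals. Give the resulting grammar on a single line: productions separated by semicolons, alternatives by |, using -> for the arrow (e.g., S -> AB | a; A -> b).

No ε-productions.
No unit productions to eliminate.
TERM: introduce B -> a, A -> h and substitute in every rule of length ≥2.
BIN: S -> AXB becomes S -> AD, D -> XB.

S -> a | AD; A -> h; B -> a; C -> a | XX; D -> XB; X -> AB | SC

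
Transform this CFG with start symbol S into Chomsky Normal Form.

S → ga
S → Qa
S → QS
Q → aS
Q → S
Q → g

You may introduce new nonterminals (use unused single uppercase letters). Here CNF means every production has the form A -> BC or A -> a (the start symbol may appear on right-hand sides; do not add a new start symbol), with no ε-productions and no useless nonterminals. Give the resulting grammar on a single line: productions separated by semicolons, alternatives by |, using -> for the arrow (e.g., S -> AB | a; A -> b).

No ε-productions.
After unit-elimination: S -> QS | Qa | ga; Q -> g | QS | Qa | aS | ga.
TERM: introduce A -> a, B -> g and substitute in every rule of length ≥2.

S -> BA | QA | QS; A -> a; B -> g; Q -> g | AS | BA | QA | QS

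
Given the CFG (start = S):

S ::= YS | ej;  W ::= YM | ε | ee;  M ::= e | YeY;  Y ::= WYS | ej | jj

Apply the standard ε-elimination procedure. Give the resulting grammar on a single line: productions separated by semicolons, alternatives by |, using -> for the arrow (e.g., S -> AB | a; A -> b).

S -> YS | ej; M -> e | YeY; W -> YM | ee; Y -> YS | ej | jj | WYS

Nullable set: {W}.
Drop W -> ε.
Y -> WYS: W nullable, giving WYS | YS.
Unchanged (no nullable symbols): S -> YS; S -> ej; M -> YeY; M -> e; W -> YM; W -> ee; Y -> ej; Y -> jj.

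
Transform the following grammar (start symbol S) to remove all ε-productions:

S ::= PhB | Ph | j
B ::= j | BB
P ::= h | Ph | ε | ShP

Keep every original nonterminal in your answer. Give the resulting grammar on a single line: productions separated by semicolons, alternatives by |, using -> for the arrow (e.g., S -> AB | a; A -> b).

Nullable set: {P}.
S -> Ph: P nullable, giving Ph | h.
S -> PhB: P nullable, giving PhB | hB.
Drop P -> ε.
P -> Ph: P nullable, giving Ph | h.
P -> ShP: P nullable, giving Sh | ShP.
Unchanged (no nullable symbols): S -> j; B -> BB; B -> j; P -> h.

S -> h | j | Ph | hB | PhB; B -> j | BB; P -> h | Ph | Sh | ShP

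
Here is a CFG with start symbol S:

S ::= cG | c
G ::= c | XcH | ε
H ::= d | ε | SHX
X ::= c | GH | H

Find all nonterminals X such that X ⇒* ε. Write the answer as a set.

{G, H, X}

Directly nullable (have an ε-rule): {G, H}.
X is nullable via X -> H (every symbol on the right is already known nullable).
Not nullable: S — each has a terminal in every rule's right-hand side or depends on a non-nullable symbol.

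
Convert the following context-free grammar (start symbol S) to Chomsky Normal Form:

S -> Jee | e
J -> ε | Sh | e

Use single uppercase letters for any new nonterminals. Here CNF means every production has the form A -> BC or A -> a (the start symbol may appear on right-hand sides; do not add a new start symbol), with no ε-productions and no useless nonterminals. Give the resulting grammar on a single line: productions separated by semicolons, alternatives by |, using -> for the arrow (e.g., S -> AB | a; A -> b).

S -> e | BB | JC; A -> h; B -> e; C -> BB; J -> e | SA

Nullable: {J}; after ε-elimination: S -> e | ee | Jee; J -> e | Sh.
No unit productions to eliminate.
TERM: introduce B -> e, A -> h and substitute in every rule of length ≥2.
BIN: S -> JBB becomes S -> JC, C -> BB.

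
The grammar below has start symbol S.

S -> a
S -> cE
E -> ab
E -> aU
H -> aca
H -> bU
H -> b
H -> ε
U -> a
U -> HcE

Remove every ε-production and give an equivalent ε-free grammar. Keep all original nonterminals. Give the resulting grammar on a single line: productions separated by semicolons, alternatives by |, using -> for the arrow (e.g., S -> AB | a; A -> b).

S -> a | cE; E -> aU | ab; H -> b | bU | aca; U -> a | cE | HcE

Nullable set: {H}.
Drop H -> ε.
U -> HcE: H nullable, giving HcE | cE.
Unchanged (no nullable symbols): S -> a; S -> cE; E -> aU; E -> ab; H -> aca; H -> b; H -> bU; U -> a.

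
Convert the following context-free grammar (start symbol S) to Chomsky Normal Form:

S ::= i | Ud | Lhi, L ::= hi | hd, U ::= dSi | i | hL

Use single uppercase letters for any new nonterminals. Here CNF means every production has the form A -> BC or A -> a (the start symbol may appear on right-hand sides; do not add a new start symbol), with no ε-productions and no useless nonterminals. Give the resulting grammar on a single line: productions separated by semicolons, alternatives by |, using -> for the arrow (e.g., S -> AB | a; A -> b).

No ε-productions.
No unit productions to eliminate.
TERM: introduce B -> d, A -> h, C -> i and substitute in every rule of length ≥2.
BIN: S -> LAC becomes S -> LD, D -> AC; U -> BSC becomes U -> BE, E -> SC.

S -> i | LD | UB; A -> h; B -> d; C -> i; D -> AC; E -> SC; L -> AB | AC; U -> i | AL | BE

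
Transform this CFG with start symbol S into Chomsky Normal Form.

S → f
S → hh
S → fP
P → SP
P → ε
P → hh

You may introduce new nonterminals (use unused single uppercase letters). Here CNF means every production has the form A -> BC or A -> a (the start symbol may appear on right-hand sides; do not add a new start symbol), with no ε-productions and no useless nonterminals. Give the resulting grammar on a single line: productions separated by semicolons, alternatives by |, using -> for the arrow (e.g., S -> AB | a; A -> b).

S -> f | AP | BB; A -> f; B -> h; P -> f | AP | BB | SP

Nullable: {P}; after ε-elimination: S -> f | fP | hh; P -> S | SP | hh.
After unit-elimination: S -> f | fP | hh; P -> f | SP | fP | hh.
TERM: introduce A -> f, B -> h and substitute in every rule of length ≥2.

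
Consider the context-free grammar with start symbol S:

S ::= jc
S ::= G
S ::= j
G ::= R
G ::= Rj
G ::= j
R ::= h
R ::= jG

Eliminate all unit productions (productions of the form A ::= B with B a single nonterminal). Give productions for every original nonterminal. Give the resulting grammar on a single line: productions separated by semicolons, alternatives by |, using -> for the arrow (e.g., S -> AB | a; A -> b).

S -> h | j | Rj | jG | jc; G -> h | j | Rj | jG; R -> h | jG

Unit productions: G->R, S->G.
Unit pairs (A ⇒* B via units): (G,R), (S,G), (S,R).
S: inherits non-unit rules of {G, R, S} → Rj | h | j | jG | jc.
G: inherits non-unit rules of {G, R} → Rj | h | j | jG.
R: inherits non-unit rules of {R} → h | jG.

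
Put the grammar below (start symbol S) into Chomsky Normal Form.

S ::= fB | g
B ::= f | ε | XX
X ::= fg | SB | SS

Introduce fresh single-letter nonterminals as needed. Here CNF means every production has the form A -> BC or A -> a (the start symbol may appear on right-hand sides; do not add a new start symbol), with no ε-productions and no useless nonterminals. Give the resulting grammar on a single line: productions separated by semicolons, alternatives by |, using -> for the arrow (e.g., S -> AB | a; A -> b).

S -> f | g | AB; A -> f; B -> f | XX; C -> g; X -> f | g | AB | AC | SB | SS

Nullable: {B}; after ε-elimination: S -> f | g | fB; B -> f | XX; X -> S | SB | SS | fg.
After unit-elimination: S -> f | g | fB; B -> f | XX; X -> f | g | SB | SS | fB | fg.
TERM: introduce A -> f, C -> g and substitute in every rule of length ≥2.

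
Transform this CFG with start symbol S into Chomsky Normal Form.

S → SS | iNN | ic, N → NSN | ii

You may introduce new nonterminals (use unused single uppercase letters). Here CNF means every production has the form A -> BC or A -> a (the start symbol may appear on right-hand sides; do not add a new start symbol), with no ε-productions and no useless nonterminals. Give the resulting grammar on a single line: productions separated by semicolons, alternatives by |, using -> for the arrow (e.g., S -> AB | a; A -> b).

S -> AB | AD | SS; A -> i; B -> c; C -> SN; D -> NN; N -> AA | NC

No ε-productions.
No unit productions to eliminate.
TERM: introduce B -> c, A -> i and substitute in every rule of length ≥2.
BIN: N -> NSN becomes N -> NC, C -> SN; S -> ANN becomes S -> AD, D -> NN.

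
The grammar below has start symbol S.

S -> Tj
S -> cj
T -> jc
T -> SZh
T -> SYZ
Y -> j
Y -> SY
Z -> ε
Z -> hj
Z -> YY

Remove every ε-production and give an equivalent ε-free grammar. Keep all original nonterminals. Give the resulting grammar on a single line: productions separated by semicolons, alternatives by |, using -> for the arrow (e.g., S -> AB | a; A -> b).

S -> Tj | cj; T -> SY | Sh | jc | SYZ | SZh; Y -> j | SY; Z -> YY | hj

Nullable set: {Z}.
T -> SYZ: Z nullable, giving SY | SYZ.
T -> SZh: Z nullable, giving SZh | Sh.
Drop Z -> ε.
Unchanged (no nullable symbols): S -> Tj; S -> cj; T -> jc; Y -> SY; Y -> j; Z -> YY; Z -> hj.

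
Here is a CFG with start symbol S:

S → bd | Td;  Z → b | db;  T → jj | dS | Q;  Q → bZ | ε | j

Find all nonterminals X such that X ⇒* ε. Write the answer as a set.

{Q, T}

Directly nullable (have an ε-rule): {Q}.
T is nullable via T -> Q (every symbol on the right is already known nullable).
Not nullable: S, Z — each has a terminal in every rule's right-hand side or depends on a non-nullable symbol.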